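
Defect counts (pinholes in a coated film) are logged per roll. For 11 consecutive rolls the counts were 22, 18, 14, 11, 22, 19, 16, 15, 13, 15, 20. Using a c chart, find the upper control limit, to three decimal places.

29.121

c̄ = (22 + 18 + 14 + 11 + 22 + 19 + 16 + 15 + 13 + 15 + 20) / 11 = 185 / 11 = 16.8182
UCL = c̄ + 3√c̄ = 16.8182 + 3 × √16.8182 = 16.8182 + 3 × 4.1010 = 29.1212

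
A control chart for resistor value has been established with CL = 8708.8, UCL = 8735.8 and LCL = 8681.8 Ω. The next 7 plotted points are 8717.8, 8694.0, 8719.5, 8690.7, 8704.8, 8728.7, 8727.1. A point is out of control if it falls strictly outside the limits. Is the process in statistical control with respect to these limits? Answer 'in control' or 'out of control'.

in control

All 7 points lie within [8681.8, 8735.8].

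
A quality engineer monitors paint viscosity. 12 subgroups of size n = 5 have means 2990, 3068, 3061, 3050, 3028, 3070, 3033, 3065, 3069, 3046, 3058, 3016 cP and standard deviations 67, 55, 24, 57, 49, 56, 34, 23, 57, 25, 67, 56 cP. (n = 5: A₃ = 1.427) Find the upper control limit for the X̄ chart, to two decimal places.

X̄̄ = (2990 + 3068 + 3061 + 3050 + 3028 + 3070 + 3033 + 3065 + 3069 + 3046 + 3058 + 3016) / 12 = 3046.1667
s̄ = (67 + 55 + 24 + 57 + 49 + 56 + 34 + 23 + 57 + 25 + 67 + 56) / 12 = 47.5000
UCL = X̄̄ + A₃·s̄ = 3046.1667 + 1.427 × 47.5000 = 3113.9492

3113.95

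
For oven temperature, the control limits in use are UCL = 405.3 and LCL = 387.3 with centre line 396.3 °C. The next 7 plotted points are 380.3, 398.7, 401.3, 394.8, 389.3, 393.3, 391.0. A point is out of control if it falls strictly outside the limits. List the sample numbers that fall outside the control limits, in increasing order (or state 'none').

1

Compare each point to [387.3, 405.3]: sample 1 = 380.3 < LCL.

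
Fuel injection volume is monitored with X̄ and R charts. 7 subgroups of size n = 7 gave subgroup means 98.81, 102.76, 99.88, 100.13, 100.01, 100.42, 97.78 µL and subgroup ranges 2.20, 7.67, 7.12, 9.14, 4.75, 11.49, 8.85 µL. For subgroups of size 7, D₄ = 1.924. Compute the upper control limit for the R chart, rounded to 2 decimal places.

14.08

R̄ = (2.20 + 7.67 + 7.12 + 9.14 + 4.75 + 11.49 + 8.85) / 7 = 51.2200 / 7 = 7.3171
UCL_R = D₄·R̄ = 1.924 × 7.3171 = 14.0782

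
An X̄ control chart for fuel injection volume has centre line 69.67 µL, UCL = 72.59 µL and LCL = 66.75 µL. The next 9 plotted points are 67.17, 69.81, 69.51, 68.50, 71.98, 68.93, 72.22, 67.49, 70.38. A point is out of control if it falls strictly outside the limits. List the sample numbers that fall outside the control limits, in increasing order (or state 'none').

none

All 9 points lie within [66.75, 72.59].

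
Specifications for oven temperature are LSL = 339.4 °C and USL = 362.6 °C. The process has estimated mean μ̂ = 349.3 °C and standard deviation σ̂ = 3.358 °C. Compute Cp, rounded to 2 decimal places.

1.15

Cp = (USL − LSL) / (6σ̂) = (362.6 − 339.4) / (6 × 3.358) = 23.2000 / 20.1480 = 1.1515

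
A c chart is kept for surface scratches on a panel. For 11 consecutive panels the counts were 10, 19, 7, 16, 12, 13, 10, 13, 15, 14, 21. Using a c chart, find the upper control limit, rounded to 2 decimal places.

24.71

c̄ = (10 + 19 + 7 + 16 + 12 + 13 + 10 + 13 + 15 + 14 + 21) / 11 = 150 / 11 = 13.6364
UCL = c̄ + 3√c̄ = 13.6364 + 3 × √13.6364 = 13.6364 + 3 × 3.6927 = 24.7146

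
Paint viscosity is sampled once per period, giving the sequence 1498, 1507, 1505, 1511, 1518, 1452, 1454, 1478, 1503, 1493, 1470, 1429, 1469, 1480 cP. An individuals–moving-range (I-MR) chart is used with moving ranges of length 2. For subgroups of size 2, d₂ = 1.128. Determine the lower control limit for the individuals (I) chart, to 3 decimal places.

X̄ = (1498 + 1507 + 1505 + 1511 + 1518 + 1452 + 1454 + 1478 + 1503 + 1493 + 1470 + 1429 + 1469 + 1480) / 14 = 1483.3571
Moving ranges: 9, 2, 6, 7, 66, 2, 24, 25, 10, 23, 41, 40, 11; M̄R̄ = 266.0000 / 13 = 20.4615
LCL = X̄ − 3·M̄R̄/d₂ = 1483.3571 − 3 × 20.4615 / 1.128 = 1428.9382

1428.938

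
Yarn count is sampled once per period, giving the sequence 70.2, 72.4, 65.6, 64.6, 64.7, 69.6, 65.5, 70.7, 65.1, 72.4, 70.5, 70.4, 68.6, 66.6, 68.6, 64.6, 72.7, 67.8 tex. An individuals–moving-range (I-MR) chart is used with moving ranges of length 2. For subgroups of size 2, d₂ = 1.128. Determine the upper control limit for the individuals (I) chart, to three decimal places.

78.066

X̄ = (70.2 + 72.4 + 65.6 + 64.6 + 64.7 + 69.6 + 65.5 + 70.7 + 65.1 + 72.4 + 70.5 + 70.4 + 68.6 + 66.6 + 68.6 + 64.6 + 72.7 + 67.8) / 18 = 68.3667
Moving ranges: 2.2, 6.8, 1.0, 0.1, 4.9, 4.1, 5.2, 5.6, 7.3, 1.9, 0.1, 1.8, 2.0, 2.0, 4.0, 8.1, 4.9; M̄R̄ = 62.0000 / 17 = 3.6471
UCL = X̄ + 3·M̄R̄/d₂ = 68.3667 + 3 × 3.6471 / 1.128 = 78.0663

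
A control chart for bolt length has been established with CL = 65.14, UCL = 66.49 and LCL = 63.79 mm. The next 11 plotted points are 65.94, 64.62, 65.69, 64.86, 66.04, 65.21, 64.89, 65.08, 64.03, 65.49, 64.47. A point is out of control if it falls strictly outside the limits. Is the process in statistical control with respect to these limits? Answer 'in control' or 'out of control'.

in control

All 11 points lie within [63.79, 66.49].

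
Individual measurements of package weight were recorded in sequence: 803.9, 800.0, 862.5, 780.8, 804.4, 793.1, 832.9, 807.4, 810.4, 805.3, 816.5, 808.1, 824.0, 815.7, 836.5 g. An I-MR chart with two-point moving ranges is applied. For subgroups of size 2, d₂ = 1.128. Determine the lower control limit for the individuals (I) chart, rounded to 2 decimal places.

X̄ = (803.9 + 800.0 + 862.5 + 780.8 + 804.4 + 793.1 + 832.9 + 807.4 + 810.4 + 805.3 + 816.5 + 808.1 + 824.0 + 815.7 + 836.5) / 15 = 813.4333
Moving ranges: 3.9, 62.5, 81.7, 23.6, 11.3, 39.8, 25.5, 3.0, 5.1, 11.2, 8.4, 15.9, 8.3, 20.8; M̄R̄ = 321.0000 / 14 = 22.9286
LCL = X̄ − 3·M̄R̄/d₂ = 813.4333 − 3 × 22.9286 / 1.128 = 752.4531

752.45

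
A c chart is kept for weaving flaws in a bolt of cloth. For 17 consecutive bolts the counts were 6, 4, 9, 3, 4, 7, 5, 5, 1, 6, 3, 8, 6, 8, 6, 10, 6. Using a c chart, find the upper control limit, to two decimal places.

c̄ = (6 + 4 + 9 + 3 + 4 + 7 + 5 + 5 + 1 + 6 + 3 + 8 + 6 + 8 + 6 + 10 + 6) / 17 = 97 / 17 = 5.7059
UCL = c̄ + 3√c̄ = 5.7059 + 3 × √5.7059 = 5.7059 + 3 × 2.3887 = 12.8720

12.87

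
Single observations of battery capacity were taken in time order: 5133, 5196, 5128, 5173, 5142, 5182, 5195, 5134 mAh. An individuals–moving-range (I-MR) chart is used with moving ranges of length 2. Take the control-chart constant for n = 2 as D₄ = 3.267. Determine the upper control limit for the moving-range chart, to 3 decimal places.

149.815

Moving ranges: 63, 68, 45, 31, 40, 13, 61; M̄R̄ = 321.0000 / 7 = 45.8571
UCL_MR = D₄·M̄R̄ = 3.267 × 45.8571 = 149.8153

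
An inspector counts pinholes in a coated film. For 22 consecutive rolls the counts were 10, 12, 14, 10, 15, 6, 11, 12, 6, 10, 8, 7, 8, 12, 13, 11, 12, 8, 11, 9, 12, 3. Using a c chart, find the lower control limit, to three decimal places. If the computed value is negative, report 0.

0.513

c̄ = (10 + 12 + 14 + 10 + 15 + 6 + 11 + 12 + 6 + 10 + 8 + 7 + 8 + 12 + 13 + 11 + 12 + 8 + 11 + 9 + 12 + 3) / 22 = 220 / 22 = 10.0000
LCL = c̄ − 3√c̄ = 10.0000 − 3 × 3.1623 = 0.5132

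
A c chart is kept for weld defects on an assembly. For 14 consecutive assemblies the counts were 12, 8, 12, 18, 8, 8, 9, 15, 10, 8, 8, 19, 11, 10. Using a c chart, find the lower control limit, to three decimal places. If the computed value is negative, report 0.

1.129

c̄ = (12 + 8 + 12 + 18 + 8 + 8 + 9 + 15 + 10 + 8 + 8 + 19 + 11 + 10) / 14 = 156 / 14 = 11.1429
LCL = c̄ − 3√c̄ = 11.1429 − 3 × 3.3381 = 1.1286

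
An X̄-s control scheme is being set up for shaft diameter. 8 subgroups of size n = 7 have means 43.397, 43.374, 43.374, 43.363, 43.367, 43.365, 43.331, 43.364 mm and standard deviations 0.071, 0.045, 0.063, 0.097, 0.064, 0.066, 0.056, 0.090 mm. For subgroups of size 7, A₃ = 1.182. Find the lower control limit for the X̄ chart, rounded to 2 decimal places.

X̄̄ = (43.397 + 43.374 + 43.374 + 43.363 + 43.367 + 43.365 + 43.331 + 43.364) / 8 = 43.3669
s̄ = (0.071 + 0.045 + 0.063 + 0.097 + 0.064 + 0.066 + 0.056 + 0.090) / 8 = 0.0690
LCL = X̄̄ − A₃·s̄ = 43.3669 − 1.182 × 0.0690 = 43.2853

43.29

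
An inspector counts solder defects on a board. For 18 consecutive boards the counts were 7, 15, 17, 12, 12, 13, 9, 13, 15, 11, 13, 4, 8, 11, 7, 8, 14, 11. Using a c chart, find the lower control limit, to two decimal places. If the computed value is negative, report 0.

c̄ = (7 + 15 + 17 + 12 + 12 + 13 + 9 + 13 + 15 + 11 + 13 + 4 + 8 + 11 + 7 + 8 + 14 + 11) / 18 = 200 / 18 = 11.1111
LCL = c̄ − 3√c̄ = 11.1111 − 3 × 3.3333 = 1.1111

1.11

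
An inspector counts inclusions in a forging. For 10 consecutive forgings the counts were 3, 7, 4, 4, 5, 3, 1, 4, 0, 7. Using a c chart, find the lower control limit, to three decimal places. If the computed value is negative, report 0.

c̄ = (3 + 7 + 4 + 4 + 5 + 3 + 1 + 4 + 0 + 7) / 10 = 38 / 10 = 3.8000
LCL = c̄ − 3√c̄ = 3.8000 − 3 × 1.9494 = -2.0481 → 0 (cannot be negative)

0.000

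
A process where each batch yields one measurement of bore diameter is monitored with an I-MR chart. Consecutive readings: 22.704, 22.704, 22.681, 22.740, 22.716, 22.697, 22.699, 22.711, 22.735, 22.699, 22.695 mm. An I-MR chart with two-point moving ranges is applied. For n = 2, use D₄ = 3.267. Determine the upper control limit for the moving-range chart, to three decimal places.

Moving ranges: 0.000, 0.023, 0.059, 0.024, 0.019, 0.002, 0.012, 0.024, 0.036, 0.004; M̄R̄ = 0.2030 / 10 = 0.0203
UCL_MR = D₄·M̄R̄ = 3.267 × 0.0203 = 0.0663

0.066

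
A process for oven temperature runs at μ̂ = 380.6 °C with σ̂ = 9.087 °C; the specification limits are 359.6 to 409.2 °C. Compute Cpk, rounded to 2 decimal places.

0.77

Cpu = (USL − μ̂) / (3σ̂) = (409.2 − 380.6) / (3 × 9.087) = 1.0491; Cpl = (μ̂ − LSL) / (3σ̂) = (380.6 − 359.6) / (3 × 9.087) = 0.7703; Cpk = min(Cpu, Cpl) = 0.7703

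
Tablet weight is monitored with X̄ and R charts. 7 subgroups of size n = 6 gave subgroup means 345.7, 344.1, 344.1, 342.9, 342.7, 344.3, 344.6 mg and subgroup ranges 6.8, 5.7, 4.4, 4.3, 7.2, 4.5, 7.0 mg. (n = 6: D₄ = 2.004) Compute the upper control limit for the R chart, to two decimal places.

R̄ = (6.8 + 5.7 + 4.4 + 4.3 + 7.2 + 4.5 + 7.0) / 7 = 39.9000 / 7 = 5.7000
UCL_R = D₄·R̄ = 2.004 × 5.7000 = 11.4228

11.42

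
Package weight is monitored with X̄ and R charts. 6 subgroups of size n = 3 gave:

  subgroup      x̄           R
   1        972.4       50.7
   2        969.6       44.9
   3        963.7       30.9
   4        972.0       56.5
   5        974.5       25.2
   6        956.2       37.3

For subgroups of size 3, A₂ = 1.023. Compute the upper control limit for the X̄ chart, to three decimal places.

1009.924

X̄̄ = (972.4 + 969.6 + 963.7 + 972.0 + 974.5 + 956.2) / 6 = 5808.4000 / 6 = 968.0667
R̄ = (50.7 + 44.9 + 30.9 + 56.5 + 25.2 + 37.3) / 6 = 245.5000 / 6 = 40.9167
UCL = X̄̄ + A₂·R̄ = 968.0667 + 1.023 × 40.9167 = 1009.9244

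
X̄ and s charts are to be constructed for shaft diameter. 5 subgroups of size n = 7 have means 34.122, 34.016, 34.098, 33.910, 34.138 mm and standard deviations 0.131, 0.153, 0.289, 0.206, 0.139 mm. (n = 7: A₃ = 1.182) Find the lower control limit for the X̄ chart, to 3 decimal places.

33.840

X̄̄ = (34.122 + 34.016 + 34.098 + 33.910 + 34.138) / 5 = 34.0568
s̄ = (0.131 + 0.153 + 0.289 + 0.206 + 0.139) / 5 = 0.1836
LCL = X̄̄ − A₃·s̄ = 34.0568 − 1.182 × 0.1836 = 33.8398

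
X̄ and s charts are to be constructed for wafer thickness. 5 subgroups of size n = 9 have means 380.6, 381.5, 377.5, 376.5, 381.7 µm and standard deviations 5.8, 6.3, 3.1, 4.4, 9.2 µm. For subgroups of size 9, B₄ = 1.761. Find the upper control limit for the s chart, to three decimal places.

s̄ = (5.8 + 6.3 + 3.1 + 4.4 + 9.2) / 5 = 5.7600
UCL_s = B₄·s̄ = 1.761 × 5.7600 = 10.1434

10.143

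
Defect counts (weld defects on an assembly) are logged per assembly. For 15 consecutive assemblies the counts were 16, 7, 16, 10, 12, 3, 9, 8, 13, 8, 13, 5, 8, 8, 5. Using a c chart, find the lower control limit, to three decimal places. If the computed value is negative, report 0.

c̄ = (16 + 7 + 16 + 10 + 12 + 3 + 9 + 8 + 13 + 8 + 13 + 5 + 8 + 8 + 5) / 15 = 141 / 15 = 9.4000
LCL = c̄ − 3√c̄ = 9.4000 − 3 × 3.0659 = 0.2022

0.202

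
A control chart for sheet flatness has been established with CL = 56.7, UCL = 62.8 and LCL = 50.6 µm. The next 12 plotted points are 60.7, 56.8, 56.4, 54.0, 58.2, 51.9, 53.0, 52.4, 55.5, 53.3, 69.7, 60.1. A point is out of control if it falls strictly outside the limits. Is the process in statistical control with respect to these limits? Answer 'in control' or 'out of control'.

out of control

Compare each point to [50.6, 62.8]: sample 11 = 69.7 > UCL.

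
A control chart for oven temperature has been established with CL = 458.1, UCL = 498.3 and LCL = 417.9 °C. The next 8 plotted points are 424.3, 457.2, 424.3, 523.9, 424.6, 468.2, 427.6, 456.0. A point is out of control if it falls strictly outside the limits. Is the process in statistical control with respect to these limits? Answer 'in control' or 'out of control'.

out of control

Compare each point to [417.9, 498.3]: sample 4 = 523.9 > UCL.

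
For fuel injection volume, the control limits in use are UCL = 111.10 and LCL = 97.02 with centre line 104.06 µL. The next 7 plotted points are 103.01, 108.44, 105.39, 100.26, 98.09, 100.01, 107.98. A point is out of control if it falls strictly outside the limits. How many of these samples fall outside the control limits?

0

All 7 points lie within [97.02, 111.10].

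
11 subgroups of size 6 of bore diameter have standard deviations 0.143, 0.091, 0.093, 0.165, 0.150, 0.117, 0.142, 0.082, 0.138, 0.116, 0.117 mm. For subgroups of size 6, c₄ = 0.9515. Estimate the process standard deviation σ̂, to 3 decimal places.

0.129

s̄ = (0.143 + 0.091 + 0.093 + 0.165 + 0.150 + 0.117 + 0.142 + 0.082 + 0.138 + 0.116 + 0.117) / 11 = 0.1231
σ̂ = s̄ / c₄ = 0.1231 / 0.9515 = 0.1294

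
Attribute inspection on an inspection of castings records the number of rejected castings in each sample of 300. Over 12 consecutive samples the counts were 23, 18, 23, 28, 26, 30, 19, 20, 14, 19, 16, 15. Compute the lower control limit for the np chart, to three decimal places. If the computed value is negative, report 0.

7.683

p̄ = Σdᵢ / (k·n) = 251 / (12 × 300) = 0.06972
LCL = np̄ − 3·√(np̄(1−p̄)) = 20.9167 − 3 × 4.4112 = 7.6832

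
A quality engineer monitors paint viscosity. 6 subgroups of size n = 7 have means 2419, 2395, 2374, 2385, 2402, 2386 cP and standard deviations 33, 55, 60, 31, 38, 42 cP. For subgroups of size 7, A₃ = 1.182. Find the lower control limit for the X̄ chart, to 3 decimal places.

X̄̄ = (2419 + 2395 + 2374 + 2385 + 2402 + 2386) / 6 = 2393.5000
s̄ = (33 + 55 + 60 + 31 + 38 + 42) / 6 = 43.1667
LCL = X̄̄ − A₃·s̄ = 2393.5000 − 1.182 × 43.1667 = 2342.4770

2342.477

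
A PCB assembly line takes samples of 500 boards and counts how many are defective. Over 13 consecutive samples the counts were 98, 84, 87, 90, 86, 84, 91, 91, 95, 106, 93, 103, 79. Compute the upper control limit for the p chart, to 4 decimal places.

0.2344

p̄ = Σdᵢ / (k·n) = 1187 / (13 × 500) = 0.18262
UCL = p̄ + 3·√(p̄(1−p̄)/n) = 0.18262 + 3 × √(0.18262×0.81738/500) = 0.18262 + 3 × 0.01728 = 0.23445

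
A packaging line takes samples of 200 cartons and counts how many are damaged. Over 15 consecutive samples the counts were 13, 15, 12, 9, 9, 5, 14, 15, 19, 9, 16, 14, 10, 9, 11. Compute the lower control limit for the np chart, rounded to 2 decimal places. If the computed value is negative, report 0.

1.92

p̄ = Σdᵢ / (k·n) = 180 / (15 × 200) = 0.06000
LCL = np̄ − 3·√(np̄(1−p̄)) = 12.0000 − 3 × 3.3586 = 1.9243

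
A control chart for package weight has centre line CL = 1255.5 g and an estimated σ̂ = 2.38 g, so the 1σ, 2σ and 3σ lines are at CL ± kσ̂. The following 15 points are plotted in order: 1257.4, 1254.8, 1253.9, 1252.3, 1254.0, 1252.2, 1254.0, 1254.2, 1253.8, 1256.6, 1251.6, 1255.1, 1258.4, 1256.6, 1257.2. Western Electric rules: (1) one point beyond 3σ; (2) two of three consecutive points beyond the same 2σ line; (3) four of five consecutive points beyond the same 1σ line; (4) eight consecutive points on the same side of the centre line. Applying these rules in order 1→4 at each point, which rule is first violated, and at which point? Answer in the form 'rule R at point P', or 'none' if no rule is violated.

rule 4 at point 9

Zone of each point (C = within 1σ̂, B = 1σ̂–2σ̂, A = 2σ̂–3σ̂, * = beyond 3σ̂; sign = side of CL): 1:+C, 2:-C, 3:-C, 4:-B, 5:-C, 6:-B, 7:-C, 8:-C, 9:-C, 10:+C, 11:-B, 12:-C, 13:+B, 14:+C, 15:+C
Rule 4 (eight consecutive points on the same side of the centre line) is satisfied at point 9.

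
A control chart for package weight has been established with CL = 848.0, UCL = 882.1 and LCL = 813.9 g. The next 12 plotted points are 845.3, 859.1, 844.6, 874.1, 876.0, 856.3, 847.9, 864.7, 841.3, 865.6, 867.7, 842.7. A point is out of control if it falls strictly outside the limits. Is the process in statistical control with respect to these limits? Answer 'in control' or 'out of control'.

All 12 points lie within [813.9, 882.1].

in control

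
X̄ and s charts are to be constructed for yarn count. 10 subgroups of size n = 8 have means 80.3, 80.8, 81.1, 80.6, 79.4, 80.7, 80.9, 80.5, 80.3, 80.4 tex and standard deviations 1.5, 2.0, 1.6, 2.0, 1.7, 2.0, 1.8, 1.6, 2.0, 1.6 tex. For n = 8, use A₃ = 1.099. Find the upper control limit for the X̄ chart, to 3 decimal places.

X̄̄ = (80.3 + 80.8 + 81.1 + 80.6 + 79.4 + 80.7 + 80.9 + 80.5 + 80.3 + 80.4) / 10 = 80.5000
s̄ = (1.5 + 2.0 + 1.6 + 2.0 + 1.7 + 2.0 + 1.8 + 1.6 + 2.0 + 1.6) / 10 = 1.7800
UCL = X̄̄ + A₃·s̄ = 80.5000 + 1.099 × 1.7800 = 82.4562

82.456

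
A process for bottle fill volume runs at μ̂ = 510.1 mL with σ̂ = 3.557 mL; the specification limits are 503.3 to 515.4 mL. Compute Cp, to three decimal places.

Cp = (USL − LSL) / (6σ̂) = (515.4 − 503.3) / (6 × 3.557) = 12.1000 / 21.3420 = 0.5670

0.567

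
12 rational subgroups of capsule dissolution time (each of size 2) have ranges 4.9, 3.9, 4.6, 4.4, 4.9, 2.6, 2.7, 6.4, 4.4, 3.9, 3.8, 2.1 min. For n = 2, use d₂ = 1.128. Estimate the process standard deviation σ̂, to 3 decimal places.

3.590

R̄ = (4.9 + 3.9 + 4.6 + 4.4 + 4.9 + 2.6 + 2.7 + 6.4 + 4.4 + 3.9 + 3.8 + 2.1) / 12 = 4.0500
σ̂ = R̄ / d₂ = 4.0500 / 1.128 = 3.5904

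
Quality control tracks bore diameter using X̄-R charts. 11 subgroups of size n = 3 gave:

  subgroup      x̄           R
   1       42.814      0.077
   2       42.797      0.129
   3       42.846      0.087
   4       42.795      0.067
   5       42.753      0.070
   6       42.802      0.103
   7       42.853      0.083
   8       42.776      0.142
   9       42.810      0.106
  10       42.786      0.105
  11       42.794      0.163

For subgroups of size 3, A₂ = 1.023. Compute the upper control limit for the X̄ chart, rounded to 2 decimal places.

X̄̄ = (42.814 + 42.797 + 42.846 + 42.795 + 42.753 + 42.802 + 42.853 + 42.776 + 42.810 + 42.786 + 42.794) / 11 = 470.8260 / 11 = 42.8024
R̄ = (0.077 + 0.129 + 0.087 + 0.067 + 0.070 + 0.103 + 0.083 + 0.142 + 0.106 + 0.105 + 0.163) / 11 = 1.1320 / 11 = 0.1029
UCL = X̄̄ + A₂·R̄ = 42.8024 + 1.023 × 0.1029 = 42.9076

42.91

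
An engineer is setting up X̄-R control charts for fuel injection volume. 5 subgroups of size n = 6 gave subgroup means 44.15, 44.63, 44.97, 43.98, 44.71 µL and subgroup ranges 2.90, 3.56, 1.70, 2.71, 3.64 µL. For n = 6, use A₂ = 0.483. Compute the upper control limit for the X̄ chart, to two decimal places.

45.89

X̄̄ = (44.15 + 44.63 + 44.97 + 43.98 + 44.71) / 5 = 222.4400 / 5 = 44.4880
R̄ = (2.90 + 3.56 + 1.70 + 2.71 + 3.64) / 5 = 14.5100 / 5 = 2.9020
UCL = X̄̄ + A₂·R̄ = 44.4880 + 0.483 × 2.9020 = 45.8897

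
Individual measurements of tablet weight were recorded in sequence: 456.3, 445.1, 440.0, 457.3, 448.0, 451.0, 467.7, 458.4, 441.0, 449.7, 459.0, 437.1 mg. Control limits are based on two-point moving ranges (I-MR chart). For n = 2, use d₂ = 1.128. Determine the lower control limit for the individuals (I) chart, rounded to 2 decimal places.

419.65

X̄ = (456.3 + 445.1 + 440.0 + 457.3 + 448.0 + 451.0 + 467.7 + 458.4 + 441.0 + 449.7 + 459.0 + 437.1) / 12 = 450.8833
Moving ranges: 11.2, 5.1, 17.3, 9.3, 3.0, 16.7, 9.3, 17.4, 8.7, 9.3, 21.9; M̄R̄ = 129.2000 / 11 = 11.7455
LCL = X̄ − 3·M̄R̄/d₂ = 450.8833 − 3 × 11.7455 / 1.128 = 419.6454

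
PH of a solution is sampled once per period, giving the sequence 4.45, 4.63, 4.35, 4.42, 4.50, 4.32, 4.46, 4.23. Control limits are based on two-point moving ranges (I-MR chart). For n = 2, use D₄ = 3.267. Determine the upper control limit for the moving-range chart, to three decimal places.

0.541

Moving ranges: 0.18, 0.28, 0.07, 0.08, 0.18, 0.14, 0.23; M̄R̄ = 1.1600 / 7 = 0.1657
UCL_MR = D₄·M̄R̄ = 3.267 × 0.1657 = 0.5414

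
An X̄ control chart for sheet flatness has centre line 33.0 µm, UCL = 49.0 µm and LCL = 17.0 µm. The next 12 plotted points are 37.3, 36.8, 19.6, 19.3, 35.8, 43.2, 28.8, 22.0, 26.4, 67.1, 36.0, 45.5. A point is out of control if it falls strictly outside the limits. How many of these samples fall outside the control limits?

1

Compare each point to [17.0, 49.0]: sample 10 = 67.1 > UCL.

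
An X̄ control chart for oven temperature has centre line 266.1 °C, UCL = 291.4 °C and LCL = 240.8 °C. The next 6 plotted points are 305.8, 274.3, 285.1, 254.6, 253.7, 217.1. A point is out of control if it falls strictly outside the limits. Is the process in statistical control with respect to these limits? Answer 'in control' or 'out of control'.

Compare each point to [240.8, 291.4]: sample 1 = 305.8 > UCL; sample 6 = 217.1 < LCL.

out of control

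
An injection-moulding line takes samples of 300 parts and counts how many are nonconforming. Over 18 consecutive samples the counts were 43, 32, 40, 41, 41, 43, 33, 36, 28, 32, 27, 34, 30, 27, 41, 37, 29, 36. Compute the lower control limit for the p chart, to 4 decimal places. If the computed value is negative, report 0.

p̄ = Σdᵢ / (k·n) = 630 / (18 × 300) = 0.11667
LCL = p̄ − 3·√(p̄(1−p̄)/n) = 0.11667 − 3 × 0.01853 = 0.06106

0.0611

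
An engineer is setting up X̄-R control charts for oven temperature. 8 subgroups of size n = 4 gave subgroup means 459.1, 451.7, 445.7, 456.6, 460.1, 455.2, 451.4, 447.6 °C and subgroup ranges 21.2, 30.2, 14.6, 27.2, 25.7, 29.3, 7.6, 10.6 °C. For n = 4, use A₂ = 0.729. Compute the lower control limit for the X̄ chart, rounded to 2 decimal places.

438.26

X̄̄ = (459.1 + 451.7 + 445.7 + 456.6 + 460.1 + 455.2 + 451.4 + 447.6) / 8 = 3627.4000 / 8 = 453.4250
R̄ = (21.2 + 30.2 + 14.6 + 27.2 + 25.7 + 29.3 + 7.6 + 10.6) / 8 = 166.4000 / 8 = 20.8000
LCL = X̄̄ − A₂·R̄ = 453.4250 − 0.729 × 20.8000 = 438.2618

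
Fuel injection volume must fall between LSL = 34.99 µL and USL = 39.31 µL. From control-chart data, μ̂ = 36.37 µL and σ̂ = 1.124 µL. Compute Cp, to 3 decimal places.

Cp = (USL − LSL) / (6σ̂) = (39.31 − 34.99) / (6 × 1.124) = 4.3200 / 6.7440 = 0.6406

0.641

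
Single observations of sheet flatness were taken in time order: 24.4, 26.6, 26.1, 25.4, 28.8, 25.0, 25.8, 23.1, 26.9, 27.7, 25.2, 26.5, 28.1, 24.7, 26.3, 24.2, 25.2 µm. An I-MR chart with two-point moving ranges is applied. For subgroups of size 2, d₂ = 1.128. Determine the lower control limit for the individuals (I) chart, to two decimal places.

X̄ = (24.4 + 26.6 + 26.1 + 25.4 + 28.8 + 25.0 + 25.8 + 23.1 + 26.9 + 27.7 + 25.2 + 26.5 + 28.1 + 24.7 + 26.3 + 24.2 + 25.2) / 17 = 25.8824
Moving ranges: 2.2, 0.5, 0.7, 3.4, 3.8, 0.8, 2.7, 3.8, 0.8, 2.5, 1.3, 1.6, 3.4, 1.6, 2.1, 1.0; M̄R̄ = 32.2000 / 16 = 2.0125
LCL = X̄ − 3·M̄R̄/d₂ = 25.8824 − 3 × 2.0125 / 1.128 = 20.5300

20.53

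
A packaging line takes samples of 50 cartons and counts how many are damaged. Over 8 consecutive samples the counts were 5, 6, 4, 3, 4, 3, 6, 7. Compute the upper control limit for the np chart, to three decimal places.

10.970

p̄ = Σdᵢ / (k·n) = 38 / (8 × 50) = 0.09500
UCL = np̄ + 3·√(np̄(1−p̄)) = 4.7500 + 3 × √(4.7500×0.90500) = 4.7500 + 3 × 2.0733 = 10.9700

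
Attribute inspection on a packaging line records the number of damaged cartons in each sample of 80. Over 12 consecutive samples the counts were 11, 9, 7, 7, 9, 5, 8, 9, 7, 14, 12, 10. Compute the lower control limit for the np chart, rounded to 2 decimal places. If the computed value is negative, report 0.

0.52

p̄ = Σdᵢ / (k·n) = 108 / (12 × 80) = 0.11250
LCL = np̄ − 3·√(np̄(1−p̄)) = 9.0000 − 3 × 2.8262 = 0.5214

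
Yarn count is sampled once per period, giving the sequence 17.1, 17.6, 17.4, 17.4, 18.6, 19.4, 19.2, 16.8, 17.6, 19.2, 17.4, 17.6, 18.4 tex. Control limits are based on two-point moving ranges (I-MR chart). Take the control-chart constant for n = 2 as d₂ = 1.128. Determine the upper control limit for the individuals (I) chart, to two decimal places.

X̄ = (17.1 + 17.6 + 17.4 + 17.4 + 18.6 + 19.4 + 19.2 + 16.8 + 17.6 + 19.2 + 17.4 + 17.6 + 18.4) / 13 = 17.9769
Moving ranges: 0.5, 0.2, 0.0, 1.2, 0.8, 0.2, 2.4, 0.8, 1.6, 1.8, 0.2, 0.8; M̄R̄ = 10.5000 / 12 = 0.8750
UCL = X̄ + 3·M̄R̄/d₂ = 17.9769 + 3 × 0.8750 / 1.128 = 20.3041

20.30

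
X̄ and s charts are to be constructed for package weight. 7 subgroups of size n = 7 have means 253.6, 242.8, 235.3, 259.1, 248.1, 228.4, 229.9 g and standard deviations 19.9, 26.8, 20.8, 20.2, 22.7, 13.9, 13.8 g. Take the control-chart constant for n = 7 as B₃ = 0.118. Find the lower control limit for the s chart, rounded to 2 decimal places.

2.33

s̄ = (19.9 + 26.8 + 20.8 + 20.2 + 22.7 + 13.9 + 13.8) / 7 = 19.7286
LCL_s = B₃·s̄ = 0.118 × 19.7286 = 2.3280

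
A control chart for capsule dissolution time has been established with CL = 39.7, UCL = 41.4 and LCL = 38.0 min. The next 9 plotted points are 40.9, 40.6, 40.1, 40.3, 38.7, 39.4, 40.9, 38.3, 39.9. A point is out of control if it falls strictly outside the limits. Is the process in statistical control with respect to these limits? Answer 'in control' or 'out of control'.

All 9 points lie within [38.0, 41.4].

in control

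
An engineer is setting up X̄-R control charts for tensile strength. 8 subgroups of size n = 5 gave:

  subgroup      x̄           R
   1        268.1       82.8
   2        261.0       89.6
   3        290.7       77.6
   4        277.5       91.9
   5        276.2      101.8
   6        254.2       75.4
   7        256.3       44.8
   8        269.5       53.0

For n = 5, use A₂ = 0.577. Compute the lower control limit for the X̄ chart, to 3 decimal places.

X̄̄ = (268.1 + 261.0 + 290.7 + 277.5 + 276.2 + 254.2 + 256.3 + 269.5) / 8 = 2153.5000 / 8 = 269.1875
R̄ = (82.8 + 89.6 + 77.6 + 91.9 + 101.8 + 75.4 + 44.8 + 53.0) / 8 = 616.9000 / 8 = 77.1125
LCL = X̄̄ − A₂·R̄ = 269.1875 − 0.577 × 77.1125 = 224.6936

224.694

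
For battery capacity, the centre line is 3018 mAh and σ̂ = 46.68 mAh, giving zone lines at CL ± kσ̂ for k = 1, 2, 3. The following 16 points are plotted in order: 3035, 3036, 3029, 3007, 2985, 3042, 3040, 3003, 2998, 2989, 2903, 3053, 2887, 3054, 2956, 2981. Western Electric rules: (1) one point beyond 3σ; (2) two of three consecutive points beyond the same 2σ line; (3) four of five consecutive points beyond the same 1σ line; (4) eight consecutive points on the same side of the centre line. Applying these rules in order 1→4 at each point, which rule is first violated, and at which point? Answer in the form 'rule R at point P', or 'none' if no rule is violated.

Zone of each point (C = within 1σ̂, B = 1σ̂–2σ̂, A = 2σ̂–3σ̂, * = beyond 3σ̂; sign = side of CL): 1:+C, 2:+C, 3:+C, 4:-C, 5:-C, 6:+C, 7:+C, 8:-C, 9:-C, 10:-C, 11:-A, 12:+C, 13:-A, 14:+C, 15:-B, 16:-C
Rule 2 (two of three consecutive points beyond the same 2σ limit) is satisfied at point 13.

rule 2 at point 13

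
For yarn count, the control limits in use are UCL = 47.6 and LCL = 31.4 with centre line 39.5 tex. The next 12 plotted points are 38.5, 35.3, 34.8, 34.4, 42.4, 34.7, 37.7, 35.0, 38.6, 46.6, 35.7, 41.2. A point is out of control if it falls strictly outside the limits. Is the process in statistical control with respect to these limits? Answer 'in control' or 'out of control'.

All 12 points lie within [31.4, 47.6].

in control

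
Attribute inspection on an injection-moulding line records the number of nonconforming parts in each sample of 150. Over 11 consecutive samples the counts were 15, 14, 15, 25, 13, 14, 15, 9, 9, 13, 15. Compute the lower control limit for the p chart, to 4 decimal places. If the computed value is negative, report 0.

0.0233

p̄ = Σdᵢ / (k·n) = 157 / (11 × 150) = 0.09515
LCL = p̄ − 3·√(p̄(1−p̄)/n) = 0.09515 − 3 × 0.02396 = 0.02328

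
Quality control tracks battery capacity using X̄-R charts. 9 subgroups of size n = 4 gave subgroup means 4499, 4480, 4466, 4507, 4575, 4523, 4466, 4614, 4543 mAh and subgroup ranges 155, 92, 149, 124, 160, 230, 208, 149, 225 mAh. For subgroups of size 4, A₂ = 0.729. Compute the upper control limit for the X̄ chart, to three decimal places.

4640.074

X̄̄ = (4499 + 4480 + 4466 + 4507 + 4575 + 4523 + 4466 + 4614 + 4543) / 9 = 40673.0000 / 9 = 4519.2222
R̄ = (155 + 92 + 149 + 124 + 160 + 230 + 208 + 149 + 225) / 9 = 1492.0000 / 9 = 165.7778
UCL = X̄̄ + A₂·R̄ = 4519.2222 + 0.729 × 165.7778 = 4640.0742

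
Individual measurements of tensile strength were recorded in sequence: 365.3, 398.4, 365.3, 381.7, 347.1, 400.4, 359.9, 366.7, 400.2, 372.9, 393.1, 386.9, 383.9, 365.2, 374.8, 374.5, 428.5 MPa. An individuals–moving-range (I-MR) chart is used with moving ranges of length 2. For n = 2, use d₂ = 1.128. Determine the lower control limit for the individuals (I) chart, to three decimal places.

315.355

X̄ = (365.3 + 398.4 + 365.3 + 381.7 + 347.1 + 400.4 + 359.9 + 366.7 + 400.2 + 372.9 + 393.1 + 386.9 + 383.9 + 365.2 + 374.8 + 374.5 + 428.5) / 17 = 380.2824
Moving ranges: 33.1, 33.1, 16.4, 34.6, 53.3, 40.5, 6.8, 33.5, 27.3, 20.2, 6.2, 3.0, 18.7, 9.6, 0.3, 54.0; M̄R̄ = 390.6000 / 16 = 24.4125
LCL = X̄ − 3·M̄R̄/d₂ = 380.2824 − 3 × 24.4125 / 1.128 = 315.3555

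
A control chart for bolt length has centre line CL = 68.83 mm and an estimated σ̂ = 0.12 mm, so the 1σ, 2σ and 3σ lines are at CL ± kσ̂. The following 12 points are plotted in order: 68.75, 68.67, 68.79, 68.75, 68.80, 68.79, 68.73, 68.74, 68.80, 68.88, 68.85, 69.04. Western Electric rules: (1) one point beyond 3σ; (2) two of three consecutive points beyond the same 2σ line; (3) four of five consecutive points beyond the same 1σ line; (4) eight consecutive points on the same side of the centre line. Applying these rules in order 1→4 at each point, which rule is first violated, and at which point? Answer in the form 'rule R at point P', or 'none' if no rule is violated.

rule 4 at point 8

Zone of each point (C = within 1σ̂, B = 1σ̂–2σ̂, A = 2σ̂–3σ̂, * = beyond 3σ̂; sign = side of CL): 1:-C, 2:-B, 3:-C, 4:-C, 5:-C, 6:-C, 7:-C, 8:-C, 9:-C, 10:+C, 11:+C, 12:+B
Rule 4 (eight consecutive points on the same side of the centre line) is satisfied at point 8.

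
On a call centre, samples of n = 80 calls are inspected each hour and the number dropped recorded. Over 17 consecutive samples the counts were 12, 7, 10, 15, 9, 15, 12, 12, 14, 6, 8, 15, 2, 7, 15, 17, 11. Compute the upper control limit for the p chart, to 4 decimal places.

0.2530

p̄ = Σdᵢ / (k·n) = 187 / (17 × 80) = 0.13750
UCL = p̄ + 3·√(p̄(1−p̄)/n) = 0.13750 + 3 × √(0.13750×0.86250/80) = 0.13750 + 3 × 0.03850 = 0.25301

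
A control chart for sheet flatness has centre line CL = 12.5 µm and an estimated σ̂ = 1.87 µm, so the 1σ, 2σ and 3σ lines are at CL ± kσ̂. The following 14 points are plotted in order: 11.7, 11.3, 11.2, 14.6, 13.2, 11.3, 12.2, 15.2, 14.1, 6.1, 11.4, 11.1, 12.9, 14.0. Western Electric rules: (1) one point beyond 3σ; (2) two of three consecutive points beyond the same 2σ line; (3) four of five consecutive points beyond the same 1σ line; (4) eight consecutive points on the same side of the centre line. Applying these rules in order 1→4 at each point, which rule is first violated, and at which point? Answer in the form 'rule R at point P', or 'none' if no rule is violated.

Zone of each point (C = within 1σ̂, B = 1σ̂–2σ̂, A = 2σ̂–3σ̂, * = beyond 3σ̂; sign = side of CL): 1:-C, 2:-C, 3:-C, 4:+B, 5:+C, 6:-C, 7:-C, 8:+B, 9:+C, 10:-*, 11:-C, 12:-C, 13:+C, 14:+C
Rule 1 (one point beyond the 3σ limits) is satisfied at point 10.

rule 1 at point 10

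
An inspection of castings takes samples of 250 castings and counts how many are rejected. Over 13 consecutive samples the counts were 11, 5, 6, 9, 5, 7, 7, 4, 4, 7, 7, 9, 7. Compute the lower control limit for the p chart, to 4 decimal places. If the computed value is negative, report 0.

p̄ = Σdᵢ / (k·n) = 88 / (13 × 250) = 0.02708
LCL = p̄ − 3·√(p̄(1−p̄)/n) = 0.02708 − 3 × 0.01027 = -0.00372 → 0 (negative, so LCL = 0)

0.0000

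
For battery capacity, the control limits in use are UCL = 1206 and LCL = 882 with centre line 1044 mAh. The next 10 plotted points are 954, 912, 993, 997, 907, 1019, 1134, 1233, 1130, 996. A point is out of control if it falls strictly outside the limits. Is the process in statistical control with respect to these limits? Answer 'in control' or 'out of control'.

Compare each point to [882, 1206]: sample 8 = 1233 > UCL.

out of control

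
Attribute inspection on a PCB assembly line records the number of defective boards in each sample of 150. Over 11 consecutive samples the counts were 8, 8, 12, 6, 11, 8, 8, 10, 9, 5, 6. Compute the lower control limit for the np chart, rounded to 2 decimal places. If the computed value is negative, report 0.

0.00

p̄ = Σdᵢ / (k·n) = 91 / (11 × 150) = 0.05515
LCL = np̄ − 3·√(np̄(1−p̄)) = 8.2727 − 3 × 2.7958 = -0.1147 → 0 (negative, so LCL = 0)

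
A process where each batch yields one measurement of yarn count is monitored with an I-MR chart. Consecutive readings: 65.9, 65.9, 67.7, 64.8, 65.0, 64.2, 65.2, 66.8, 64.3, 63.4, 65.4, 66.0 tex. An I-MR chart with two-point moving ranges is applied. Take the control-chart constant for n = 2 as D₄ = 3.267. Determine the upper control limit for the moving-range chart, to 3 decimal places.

Moving ranges: 0.0, 1.8, 2.9, 0.2, 0.8, 1.0, 1.6, 2.5, 0.9, 2.0, 0.6; M̄R̄ = 14.3000 / 11 = 1.3000
UCL_MR = D₄·M̄R̄ = 3.267 × 1.3000 = 4.2471

4.247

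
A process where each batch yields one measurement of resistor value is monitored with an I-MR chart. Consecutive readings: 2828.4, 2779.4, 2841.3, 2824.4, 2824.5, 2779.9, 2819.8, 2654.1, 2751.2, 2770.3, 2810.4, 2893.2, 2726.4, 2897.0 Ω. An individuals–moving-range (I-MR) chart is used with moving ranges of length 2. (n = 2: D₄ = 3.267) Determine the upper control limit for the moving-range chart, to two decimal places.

239.90

Moving ranges: 49.0, 61.9, 16.9, 0.1, 44.6, 39.9, 165.7, 97.1, 19.1, 40.1, 82.8, 166.8, 170.6; M̄R̄ = 954.6000 / 13 = 73.4308
UCL_MR = D₄·M̄R̄ = 3.267 × 73.4308 = 239.8983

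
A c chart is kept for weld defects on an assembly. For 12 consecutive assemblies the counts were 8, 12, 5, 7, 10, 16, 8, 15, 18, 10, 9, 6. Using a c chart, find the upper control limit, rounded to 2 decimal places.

c̄ = (8 + 12 + 5 + 7 + 10 + 16 + 8 + 15 + 18 + 10 + 9 + 6) / 12 = 124 / 12 = 10.3333
UCL = c̄ + 3√c̄ = 10.3333 + 3 × √10.3333 = 10.3333 + 3 × 3.2146 = 19.9770

19.98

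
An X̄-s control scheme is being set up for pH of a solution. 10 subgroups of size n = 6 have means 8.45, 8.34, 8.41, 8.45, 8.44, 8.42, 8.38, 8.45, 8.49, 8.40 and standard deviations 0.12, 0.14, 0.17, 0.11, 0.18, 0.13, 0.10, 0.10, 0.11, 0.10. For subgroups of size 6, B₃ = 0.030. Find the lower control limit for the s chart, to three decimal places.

s̄ = (0.12 + 0.14 + 0.17 + 0.11 + 0.18 + 0.13 + 0.10 + 0.10 + 0.11 + 0.10) / 10 = 0.1260
LCL_s = B₃·s̄ = 0.030 × 0.1260 = 0.0038

0.004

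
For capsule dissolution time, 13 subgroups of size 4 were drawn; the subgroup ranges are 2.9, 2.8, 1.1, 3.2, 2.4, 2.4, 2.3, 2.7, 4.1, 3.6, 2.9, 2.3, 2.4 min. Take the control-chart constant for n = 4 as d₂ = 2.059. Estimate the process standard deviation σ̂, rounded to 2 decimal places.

R̄ = (2.9 + 2.8 + 1.1 + 3.2 + 2.4 + 2.4 + 2.3 + 2.7 + 4.1 + 3.6 + 2.9 + 2.3 + 2.4) / 13 = 2.7000
σ̂ = R̄ / d₂ = 2.7000 / 2.059 = 1.3113

1.31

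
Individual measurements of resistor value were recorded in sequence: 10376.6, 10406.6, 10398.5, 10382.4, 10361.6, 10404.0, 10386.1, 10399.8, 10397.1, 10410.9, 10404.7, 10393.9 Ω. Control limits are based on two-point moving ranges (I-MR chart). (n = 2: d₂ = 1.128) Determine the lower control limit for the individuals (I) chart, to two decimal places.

X̄ = (10376.6 + 10406.6 + 10398.5 + 10382.4 + 10361.6 + 10404.0 + 10386.1 + 10399.8 + 10397.1 + 10410.9 + 10404.7 + 10393.9) / 12 = 10393.5167
Moving ranges: 30.0, 8.1, 16.1, 20.8, 42.4, 17.9, 13.7, 2.7, 13.8, 6.2, 10.8; M̄R̄ = 182.5000 / 11 = 16.5909
LCL = X̄ − 3·M̄R̄/d₂ = 10393.5167 − 3 × 16.5909 / 1.128 = 10349.3919

10349.39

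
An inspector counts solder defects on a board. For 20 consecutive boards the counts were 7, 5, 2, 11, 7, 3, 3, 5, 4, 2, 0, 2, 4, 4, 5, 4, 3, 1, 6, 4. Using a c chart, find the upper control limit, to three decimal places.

10.175

c̄ = (7 + 5 + 2 + 11 + 7 + 3 + 3 + 5 + 4 + 2 + 0 + 2 + 4 + 4 + 5 + 4 + 3 + 1 + 6 + 4) / 20 = 82 / 20 = 4.1000
UCL = c̄ + 3√c̄ = 4.1000 + 3 × √4.1000 = 4.1000 + 3 × 2.0248 = 10.1745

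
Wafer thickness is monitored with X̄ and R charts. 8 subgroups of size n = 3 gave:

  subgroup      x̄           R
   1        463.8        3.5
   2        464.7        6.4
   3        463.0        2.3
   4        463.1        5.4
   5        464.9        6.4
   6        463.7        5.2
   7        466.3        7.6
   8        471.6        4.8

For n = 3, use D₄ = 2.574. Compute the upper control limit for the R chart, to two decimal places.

R̄ = (3.5 + 6.4 + 2.3 + 5.4 + 6.4 + 5.2 + 7.6 + 4.8) / 8 = 41.6000 / 8 = 5.2000
UCL_R = D₄·R̄ = 2.574 × 5.2000 = 13.3848

13.38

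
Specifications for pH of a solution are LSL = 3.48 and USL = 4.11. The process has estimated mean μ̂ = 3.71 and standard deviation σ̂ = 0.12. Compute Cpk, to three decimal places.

Cpu = (USL − μ̂) / (3σ̂) = (4.11 − 3.71) / (3 × 0.12) = 1.1111; Cpl = (μ̂ − LSL) / (3σ̂) = (3.71 − 3.48) / (3 × 0.12) = 0.6389; Cpk = min(Cpu, Cpl) = 0.6389

0.639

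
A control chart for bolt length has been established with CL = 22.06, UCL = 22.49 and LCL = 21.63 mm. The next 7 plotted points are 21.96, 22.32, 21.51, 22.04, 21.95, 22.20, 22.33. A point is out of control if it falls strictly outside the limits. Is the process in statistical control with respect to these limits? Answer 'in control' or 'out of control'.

Compare each point to [21.63, 22.49]: sample 3 = 21.51 < LCL.

out of control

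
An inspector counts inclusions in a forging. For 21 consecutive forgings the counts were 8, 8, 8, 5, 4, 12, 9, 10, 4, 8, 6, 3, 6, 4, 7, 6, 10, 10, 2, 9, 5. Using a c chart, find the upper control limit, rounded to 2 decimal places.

c̄ = (8 + 8 + 8 + 5 + 4 + 12 + 9 + 10 + 4 + 8 + 6 + 3 + 6 + 4 + 7 + 6 + 10 + 10 + 2 + 9 + 5) / 21 = 144 / 21 = 6.8571
UCL = c̄ + 3√c̄ = 6.8571 + 3 × √6.8571 = 6.8571 + 3 × 2.6186 = 14.7130

14.71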